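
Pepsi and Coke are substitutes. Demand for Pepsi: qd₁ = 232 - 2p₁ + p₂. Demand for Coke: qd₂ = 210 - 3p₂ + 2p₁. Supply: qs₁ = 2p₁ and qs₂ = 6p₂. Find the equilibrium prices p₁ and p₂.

Market 1: 232 - 2p₁ + p₂ = 2p₁ → 4p₁ - p₂ = 232.
Market 2: 9p₂ - 2p₁ = 210.
Eliminating p₂: 9×(1) + 1×(2) gives 34p₁ = 2298, so p₁ = 1149/17.
Back-substitute into (2): p₂ = (210 + 2×1149/17) / 9 = 652/17.

p₁ = 1149/17, p₂ = 652/17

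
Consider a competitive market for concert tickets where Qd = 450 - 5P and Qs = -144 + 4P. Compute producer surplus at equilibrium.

Equilibrium: 450 - 5P = -144 + 4P gives P* = 66, Q* = 120.
Supply starts at P = 36 (where Qs = 0).
PS = ½(66 − 36)(120) = 1800.

Producer surplus = 1800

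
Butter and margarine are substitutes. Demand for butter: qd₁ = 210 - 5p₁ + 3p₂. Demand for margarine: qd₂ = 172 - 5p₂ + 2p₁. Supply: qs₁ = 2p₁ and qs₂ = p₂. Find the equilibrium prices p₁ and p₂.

Market 1: 210 - 5p₁ + 3p₂ = 2p₁ → 7p₁ - 3p₂ = 210.
Market 2: 6p₂ - 2p₁ = 172.
Eliminating p₂: 6×(1) + 3×(2) gives 36p₁ = 1776, so p₁ = 148/3.
Back-substitute into (2): p₂ = (172 + 2×148/3) / 6 = 406/9.

p₁ = 148/3, p₂ = 406/9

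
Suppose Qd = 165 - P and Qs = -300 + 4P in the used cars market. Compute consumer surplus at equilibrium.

Equilibrium: 165 - P = -300 + 4P gives P* = 93, Q* = 72.
Demand choke price (Qd = 0): P = 165.
CS = ½(165 − 93)(72) = 2592.

Consumer surplus = 2592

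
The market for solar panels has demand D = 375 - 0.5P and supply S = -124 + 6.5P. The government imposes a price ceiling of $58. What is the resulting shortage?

Shortage = 93

Equilibrium price would be P* = 499/7, so the ceiling at 58 binds.
At P = 58: D = 375 − 0.5(58) = 346, S = -124 + 6.5(58) = 253.
Shortage = 346 − 253 = 93.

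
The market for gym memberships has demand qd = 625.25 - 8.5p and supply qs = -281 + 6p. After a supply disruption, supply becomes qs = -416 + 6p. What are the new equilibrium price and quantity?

p' = 4165/58, q' = 431/29

Original equilibrium: p* = 62.5, q* = 94.
New equilibrium: 625.25 - 8.5p = -416 + 6p, so 1041.25 = 14.5p and p' = 4165/58; q' = 625.25 − 8.5(4165/58) = 431/29.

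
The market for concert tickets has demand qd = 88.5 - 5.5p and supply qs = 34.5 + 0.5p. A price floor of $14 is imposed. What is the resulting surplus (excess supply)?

Equilibrium price would be p* = 9, so the floor at 14 binds.
At p = 14: qd = 11.5, qs = 41.5.
Surplus = 41.5 − 11.5 = 30.

Surplus = 30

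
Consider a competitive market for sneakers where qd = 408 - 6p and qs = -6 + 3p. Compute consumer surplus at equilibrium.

Consumer surplus = 1452

Equilibrium: 408 - 6p = -6 + 3p gives p* = 46, q* = 132.
Demand choke price (qd = 0): p = 68.
CS = ½(68 − 46)(132) = 1452.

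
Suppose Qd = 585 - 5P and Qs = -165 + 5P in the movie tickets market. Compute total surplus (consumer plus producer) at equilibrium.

Equilibrium: 585 - 5P = -165 + 5P gives P* = 75, Q* = 210.
Demand choke price: P = 117; supply starts at P = 33.
CS = ½(117 − 75)(210) = 4410; PS = ½(75 − 33)(210) = 4410.

Total surplus = 8820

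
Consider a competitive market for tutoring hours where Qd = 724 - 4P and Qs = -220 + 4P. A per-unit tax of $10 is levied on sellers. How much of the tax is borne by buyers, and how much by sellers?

Pre-tax equilibrium: P* = 118, Q* = 252.
Tax on sellers shifts supply to Qs = -220 + 4(P − 10) = -260 + 4P.
724 - 4P = -260 + 4P gives buyer price Pb = 123; sellers receive Ps = 123 − 10 = 113.
New quantity: Q = 724 − 4(123) = 232.
Buyer burden = 123 − 118 = 5; seller burden = 118 − 113 = 5.

Buyers bear $5, sellers bear $5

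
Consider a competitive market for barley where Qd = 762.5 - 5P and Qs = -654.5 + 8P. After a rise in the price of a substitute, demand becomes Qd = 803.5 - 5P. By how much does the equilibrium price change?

ΔP = 41/13

Original equilibrium: P* = 109, Q* = 217.5.
New equilibrium: 803.5 - 5P = -654.5 + 8P, so 1458 = 13P and P' = 1458/13; Q' = 803.5 − 5(1458/13) = 6311/26.
Change in price: 1458/13 − 109 = 41/13.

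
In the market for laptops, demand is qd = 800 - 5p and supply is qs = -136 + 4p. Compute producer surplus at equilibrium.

Equilibrium: 800 - 5p = -136 + 4p gives p* = 104, q* = 280.
Supply starts at p = 34 (where qs = 0).
PS = ½(104 − 34)(280) = 9800.

Producer surplus = 9800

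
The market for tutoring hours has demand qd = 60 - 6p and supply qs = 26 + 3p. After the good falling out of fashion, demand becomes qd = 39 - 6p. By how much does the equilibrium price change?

Original equilibrium: p* = 34/9, q* = 112/3.
New equilibrium: 39 - 6p = 26 + 3p, so 13 = 9p and p' = 13/9; q' = 39 − 6(13/9) = 91/3.
Change in price: 13/9 − 34/9 = -7/3.

Δp = -7/3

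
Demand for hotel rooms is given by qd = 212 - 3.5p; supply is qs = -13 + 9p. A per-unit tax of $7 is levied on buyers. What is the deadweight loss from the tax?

Deadweight loss = 61.74

Pre-tax equilibrium: p* = 18, q* = 149.
Tax on buyers shifts demand to qd = 212 − 3.5(p + 7) = 187.5 - 3.5p.
187.5 - 3.5p = -13 + 9p gives seller price ps = 16.04; buyers pay pb = 16.04 + 7 = 23.04.
New quantity: q = 212 − 3.5(23.04) = 131.36.
DWL = ½ × 7 × (149 − 131.36) = 61.74.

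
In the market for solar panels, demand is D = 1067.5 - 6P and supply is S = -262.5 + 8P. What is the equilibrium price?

P* = 95

Set D = S: 1067.5 - 6P = -262.5 + 8P.
1330 = 14P, so P* = 95.
Q* = 1067.5 − 6(95) = 497.5.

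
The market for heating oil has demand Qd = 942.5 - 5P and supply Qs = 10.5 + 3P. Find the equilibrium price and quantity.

Set Qd = Qs: 942.5 - 5P = 10.5 + 3P.
932 = 8P, so P* = 116.5.
Q* = 942.5 − 5(116.5) = 360.

P* = 116.5, Q* = 360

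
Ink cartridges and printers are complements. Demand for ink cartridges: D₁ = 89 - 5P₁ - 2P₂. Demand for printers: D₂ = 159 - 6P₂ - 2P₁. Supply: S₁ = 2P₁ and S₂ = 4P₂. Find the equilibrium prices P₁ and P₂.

Market 1: 89 - 5P₁ - 2P₂ = 2P₁ → 7P₁ + 2P₂ = 89.
Market 2: 10P₂ + 2P₁ = 159.
Eliminating P₂: 10×(1) − 2×(2) gives 66P₁ = 572, so P₁ = 26/3.
Back-substitute into (2): P₂ = (159 − 2×26/3) / 10 = 85/6.

P₁ = 26/3, P₂ = 85/6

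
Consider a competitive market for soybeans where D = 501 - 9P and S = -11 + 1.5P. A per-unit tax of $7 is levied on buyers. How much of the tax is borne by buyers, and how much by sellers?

Buyers bear $1, sellers bear $6

Pre-tax equilibrium: P* = 1024/21, Q* = 435/7.
Tax on buyers shifts demand to D = 501 − 9(P + 7) = 438 - 9P.
438 - 9P = -11 + 1.5P gives seller price Ps = 898/21; buyers pay Pb = 898/21 + 7 = 1045/21.
New quantity: Q = 501 − 9(1045/21) = 372/7.
Buyer burden = 1045/21 − 1024/21 = 1; seller burden = 1024/21 − 898/21 = 6.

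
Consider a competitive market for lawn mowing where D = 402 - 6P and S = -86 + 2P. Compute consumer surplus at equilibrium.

Equilibrium: 402 - 6P = -86 + 2P gives P* = 61, Q* = 36.
Demand choke price (D = 0): P = 67.
CS = ½(67 − 61)(36) = 108.

Consumer surplus = 108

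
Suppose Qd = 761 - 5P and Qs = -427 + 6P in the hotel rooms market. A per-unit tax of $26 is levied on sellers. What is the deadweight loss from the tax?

Deadweight loss = 10140/11

Pre-tax equilibrium: P* = 108, Q* = 221.
Tax on sellers shifts supply to Qs = -427 + 6(P − 26) = -583 + 6P.
761 - 5P = -583 + 6P gives buyer price Pb = 1344/11; sellers receive Ps = 1344/11 − 26 = 1058/11.
New quantity: Q = 761 − 5(1344/11) = 1651/11.
DWL = ½ × 26 × (221 − 1651/11) = 10140/11.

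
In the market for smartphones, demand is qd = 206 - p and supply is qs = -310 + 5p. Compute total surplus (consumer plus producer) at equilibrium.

Equilibrium: 206 - p = -310 + 5p gives p* = 86, q* = 120.
Demand choke price: p = 206; supply starts at p = 62.
CS = ½(206 − 86)(120) = 7200; PS = ½(86 − 62)(120) = 1440.

Total surplus = 8640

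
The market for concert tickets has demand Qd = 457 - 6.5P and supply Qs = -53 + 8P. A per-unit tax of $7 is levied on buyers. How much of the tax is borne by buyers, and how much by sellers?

Pre-tax equilibrium: P* = 1020/29, Q* = 6623/29.
Tax on buyers shifts demand to Qd = 457 − 6.5(P + 7) = 411.5 - 6.5P.
411.5 - 6.5P = -53 + 8P gives seller price Ps = 929/29; buyers pay Pb = 929/29 + 7 = 1132/29.
New quantity: Q = 457 − 6.5(1132/29) = 5895/29.
Buyer burden = 1132/29 − 1020/29 = 112/29; seller burden = 1020/29 − 929/29 = 91/29.

Buyers bear 112/29, sellers bear 91/29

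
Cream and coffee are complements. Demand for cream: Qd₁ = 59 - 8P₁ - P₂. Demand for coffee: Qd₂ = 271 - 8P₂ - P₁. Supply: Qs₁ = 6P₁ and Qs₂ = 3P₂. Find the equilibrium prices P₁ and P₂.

P₁ = 42/17, P₂ = 415/17

Market 1: 59 - 8P₁ - P₂ = 6P₁ → 14P₁ + P₂ = 59.
Market 2: 11P₂ + P₁ = 271.
Eliminating P₂: 11×(1) − 1×(2) gives 153P₁ = 378, so P₁ = 42/17.
Back-substitute into (2): P₂ = (271 − 1×42/17) / 11 = 415/17.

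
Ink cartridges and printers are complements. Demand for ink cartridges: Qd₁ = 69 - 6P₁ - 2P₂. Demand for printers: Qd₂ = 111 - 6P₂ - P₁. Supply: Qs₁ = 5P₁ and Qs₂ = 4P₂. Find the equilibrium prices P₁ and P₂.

P₁ = 13/3, P₂ = 32/3

Market 1: 69 - 6P₁ - 2P₂ = 5P₁ → 11P₁ + 2P₂ = 69.
Market 2: 10P₂ + P₁ = 111.
Eliminating P₂: 10×(1) − 2×(2) gives 108P₁ = 468, so P₁ = 13/3.
Back-substitute into (2): P₂ = (111 − 1×13/3) / 10 = 32/3.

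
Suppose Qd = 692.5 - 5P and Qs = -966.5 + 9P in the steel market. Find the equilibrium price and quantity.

Set Qd = Qs: 692.5 - 5P = -966.5 + 9P.
1659 = 14P, so P* = 118.5.
Q* = 692.5 − 5(118.5) = 100.

P* = 118.5, Q* = 100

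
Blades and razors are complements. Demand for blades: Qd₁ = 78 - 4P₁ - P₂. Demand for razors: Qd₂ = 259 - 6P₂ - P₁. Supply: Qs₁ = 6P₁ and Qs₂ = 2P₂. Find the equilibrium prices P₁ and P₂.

P₁ = 365/79, P₂ = 2512/79

Market 1: 78 - 4P₁ - P₂ = 6P₁ → 10P₁ + P₂ = 78.
Market 2: 8P₂ + P₁ = 259.
Eliminating P₂: 8×(1) − 1×(2) gives 79P₁ = 365, so P₁ = 365/79.
Back-substitute into (2): P₂ = (259 − 1×365/79) / 8 = 2512/79.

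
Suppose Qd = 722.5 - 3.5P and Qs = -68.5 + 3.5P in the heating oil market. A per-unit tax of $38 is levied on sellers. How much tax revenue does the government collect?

Tax revenue = 9899

Pre-tax equilibrium: P* = 113, Q* = 327.
Tax on sellers shifts supply to Qs = -68.5 + 3.5(P − 38) = -201.5 + 3.5P.
722.5 - 3.5P = -201.5 + 3.5P gives buyer price Pb = 132; sellers receive Ps = 132 − 38 = 94.
New quantity: Q = 722.5 − 3.5(132) = 260.5.
Revenue = 38 × 260.5 = 9899.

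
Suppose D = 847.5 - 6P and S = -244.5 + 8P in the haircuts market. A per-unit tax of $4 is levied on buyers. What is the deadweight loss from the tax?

Pre-tax equilibrium: P* = 78, Q* = 379.5.
Tax on buyers shifts demand to D = 847.5 − 6(P + 4) = 823.5 - 6P.
823.5 - 6P = -244.5 + 8P gives seller price Ps = 534/7; buyers pay Pb = 534/7 + 4 = 562/7.
New quantity: Q = 847.5 − 6(562/7) = 5121/14.
DWL = ½ × 4 × (379.5 − 5121/14) = 192/7.

Deadweight loss = 192/7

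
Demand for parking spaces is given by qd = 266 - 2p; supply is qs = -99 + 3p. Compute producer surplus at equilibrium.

Producer surplus = 2400

Equilibrium: 266 - 2p = -99 + 3p gives p* = 73, q* = 120.
Supply starts at p = 33 (where qs = 0).
PS = ½(73 − 33)(120) = 2400.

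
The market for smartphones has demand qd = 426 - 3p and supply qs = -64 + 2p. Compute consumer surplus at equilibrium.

Equilibrium: 426 - 3p = -64 + 2p gives p* = 98, q* = 132.
Demand choke price (qd = 0): p = 142.
CS = ½(142 − 98)(132) = 2904.

Consumer surplus = 2904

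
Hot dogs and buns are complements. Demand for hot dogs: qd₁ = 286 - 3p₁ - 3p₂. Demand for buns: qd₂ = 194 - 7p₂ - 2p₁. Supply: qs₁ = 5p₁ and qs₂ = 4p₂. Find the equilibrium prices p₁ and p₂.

p₁ = 1282/41, p₂ = 490/41

Market 1: 286 - 3p₁ - 3p₂ = 5p₁ → 8p₁ + 3p₂ = 286.
Market 2: 11p₂ + 2p₁ = 194.
Eliminating p₂: 11×(1) − 3×(2) gives 82p₁ = 2564, so p₁ = 1282/41.
Back-substitute into (2): p₂ = (194 − 2×1282/41) / 11 = 490/41.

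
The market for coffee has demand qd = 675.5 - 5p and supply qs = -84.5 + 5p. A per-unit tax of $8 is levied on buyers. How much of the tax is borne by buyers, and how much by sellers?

Buyers bear $4, sellers bear $4

Pre-tax equilibrium: p* = 76, q* = 295.5.
Tax on buyers shifts demand to qd = 675.5 − 5(p + 8) = 635.5 - 5p.
635.5 - 5p = -84.5 + 5p gives seller price ps = 72; buyers pay pb = 72 + 8 = 80.
New quantity: q = 675.5 − 5(80) = 275.5.
Buyer burden = 80 − 76 = 4; seller burden = 76 − 72 = 4.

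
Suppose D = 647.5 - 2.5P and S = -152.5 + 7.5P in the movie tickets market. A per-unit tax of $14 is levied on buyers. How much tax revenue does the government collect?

Tax revenue = 5897.5

Pre-tax equilibrium: P* = 80, Q* = 447.5.
Tax on buyers shifts demand to D = 647.5 − 2.5(P + 14) = 612.5 - 2.5P.
612.5 - 2.5P = -152.5 + 7.5P gives seller price Ps = 76.5; buyers pay Pb = 76.5 + 14 = 90.5.
New quantity: Q = 647.5 − 2.5(90.5) = 421.25.
Revenue = 14 × 421.25 = 5897.5.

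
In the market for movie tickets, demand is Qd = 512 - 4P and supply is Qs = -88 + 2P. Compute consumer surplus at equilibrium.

Equilibrium: 512 - 4P = -88 + 2P gives P* = 100, Q* = 112.
Demand choke price (Qd = 0): P = 128.
CS = ½(128 − 100)(112) = 1568.

Consumer surplus = 1568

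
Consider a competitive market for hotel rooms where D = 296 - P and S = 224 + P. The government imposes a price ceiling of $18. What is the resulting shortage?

Shortage = 36

Equilibrium price would be P* = 36, so the ceiling at 18 binds.
At P = 18: D = 296 − 1(18) = 278, S = 224 + 1(18) = 242.
Shortage = 278 − 242 = 36.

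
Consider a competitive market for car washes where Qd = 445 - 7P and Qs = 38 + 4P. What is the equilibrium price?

P* = 37

Set Qd = Qs: 445 - 7P = 38 + 4P.
407 = 11P, so P* = 37.
Q* = 445 − 7(37) = 186.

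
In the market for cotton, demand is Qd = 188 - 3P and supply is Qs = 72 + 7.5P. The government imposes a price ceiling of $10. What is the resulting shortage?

Shortage = 11

Equilibrium price would be P* = 232/21, so the ceiling at 10 binds.
At P = 10: Qd = 188 − 3(10) = 158, Qs = 72 + 7.5(10) = 147.
Shortage = 158 − 147 = 11.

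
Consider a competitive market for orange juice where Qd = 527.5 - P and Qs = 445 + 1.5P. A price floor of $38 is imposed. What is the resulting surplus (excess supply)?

Surplus = 12.5

Equilibrium price would be P* = 33, so the floor at 38 binds.
At P = 38: Qd = 489.5, Qs = 502.
Surplus = 502 − 489.5 = 12.5.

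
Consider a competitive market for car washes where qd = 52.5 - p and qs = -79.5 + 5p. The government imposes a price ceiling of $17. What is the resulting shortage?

Shortage = 30

Equilibrium price would be p* = 22, so the ceiling at 17 binds.
At p = 17: qd = 52.5 − 1(17) = 35.5, qs = -79.5 + 5(17) = 5.5.
Shortage = 35.5 − 5.5 = 30.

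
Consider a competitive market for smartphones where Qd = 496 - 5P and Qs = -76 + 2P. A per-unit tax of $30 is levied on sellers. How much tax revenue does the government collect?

Tax revenue = 9360/7

Pre-tax equilibrium: P* = 572/7, Q* = 612/7.
Tax on sellers shifts supply to Qs = -76 + 2(P − 30) = -136 + 2P.
496 - 5P = -136 + 2P gives buyer price Pb = 632/7; sellers receive Ps = 632/7 − 30 = 422/7.
New quantity: Q = 496 − 5(632/7) = 312/7.
Revenue = 30 × 312/7 = 9360/7.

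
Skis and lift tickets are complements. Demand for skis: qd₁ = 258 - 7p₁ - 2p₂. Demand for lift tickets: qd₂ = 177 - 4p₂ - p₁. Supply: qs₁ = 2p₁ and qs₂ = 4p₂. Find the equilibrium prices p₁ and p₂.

p₁ = 171/7, p₂ = 267/14

Market 1: 258 - 7p₁ - 2p₂ = 2p₁ → 9p₁ + 2p₂ = 258.
Market 2: 8p₂ + p₁ = 177.
Eliminating p₂: 8×(1) − 2×(2) gives 70p₁ = 1710, so p₁ = 171/7.
Back-substitute into (2): p₂ = (177 − 1×171/7) / 8 = 267/14.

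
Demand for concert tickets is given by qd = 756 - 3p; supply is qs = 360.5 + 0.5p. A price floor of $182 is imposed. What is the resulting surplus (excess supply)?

Equilibrium price would be p* = 113, so the floor at 182 binds.
At p = 182: qd = 210, qs = 451.5.
Surplus = 451.5 − 210 = 241.5.

Surplus = 241.5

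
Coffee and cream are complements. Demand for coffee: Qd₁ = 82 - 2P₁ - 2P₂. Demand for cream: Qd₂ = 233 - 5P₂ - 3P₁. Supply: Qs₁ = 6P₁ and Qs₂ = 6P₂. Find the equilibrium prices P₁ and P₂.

P₁ = 218/41, P₂ = 809/41

Market 1: 82 - 2P₁ - 2P₂ = 6P₁ → 8P₁ + 2P₂ = 82.
Market 2: 11P₂ + 3P₁ = 233.
Eliminating P₂: 11×(1) − 2×(2) gives 82P₁ = 436, so P₁ = 218/41.
Back-substitute into (2): P₂ = (233 − 3×218/41) / 11 = 809/41.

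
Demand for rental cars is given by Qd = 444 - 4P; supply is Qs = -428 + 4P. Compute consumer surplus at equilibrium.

Equilibrium: 444 - 4P = -428 + 4P gives P* = 109, Q* = 8.
Demand choke price (Qd = 0): P = 111.
CS = ½(111 − 109)(8) = 8.

Consumer surplus = 8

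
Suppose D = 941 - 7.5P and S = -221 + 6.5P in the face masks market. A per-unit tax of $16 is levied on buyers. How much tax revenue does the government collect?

Pre-tax equilibrium: P* = 83, Q* = 318.5.
Tax on buyers shifts demand to D = 941 − 7.5(P + 16) = 821 - 7.5P.
821 - 7.5P = -221 + 6.5P gives seller price Ps = 521/7; buyers pay Pb = 521/7 + 16 = 633/7.
New quantity: Q = 941 − 7.5(633/7) = 3679/14.
Revenue = 16 × 3679/14 = 29432/7.

Tax revenue = 29432/7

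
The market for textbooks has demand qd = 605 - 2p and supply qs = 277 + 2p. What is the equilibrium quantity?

Set qd = qs: 605 - 2p = 277 + 2p.
328 = 4p, so p* = 82.
q* = 605 − 2(82) = 441.

q* = 441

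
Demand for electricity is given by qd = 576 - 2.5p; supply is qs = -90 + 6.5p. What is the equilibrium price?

p* = 74

Set qd = qs: 576 - 2.5p = -90 + 6.5p.
666 = 9p, so p* = 74.
q* = 576 − 2.5(74) = 391.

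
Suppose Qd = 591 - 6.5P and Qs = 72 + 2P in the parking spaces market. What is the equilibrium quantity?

Q* = 3300/17

Set Qd = Qs: 591 - 6.5P = 72 + 2P.
519 = 8.5P, so P* = 1038/17.
Q* = 591 − 6.5(1038/17) = 3300/17.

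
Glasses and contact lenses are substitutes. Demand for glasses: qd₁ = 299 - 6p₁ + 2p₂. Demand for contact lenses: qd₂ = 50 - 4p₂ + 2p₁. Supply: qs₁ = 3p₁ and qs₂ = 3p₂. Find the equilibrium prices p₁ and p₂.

p₁ = 2193/59, p₂ = 1048/59

Market 1: 299 - 6p₁ + 2p₂ = 3p₁ → 9p₁ - 2p₂ = 299.
Market 2: 7p₂ - 2p₁ = 50.
Eliminating p₂: 7×(1) + 2×(2) gives 59p₁ = 2193, so p₁ = 2193/59.
Back-substitute into (2): p₂ = (50 + 2×2193/59) / 7 = 1048/59.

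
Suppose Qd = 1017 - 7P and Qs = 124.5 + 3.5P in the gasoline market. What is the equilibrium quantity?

Q* = 422

Set Qd = Qs: 1017 - 7P = 124.5 + 3.5P.
892.5 = 10.5P, so P* = 85.
Q* = 1017 − 7(85) = 422.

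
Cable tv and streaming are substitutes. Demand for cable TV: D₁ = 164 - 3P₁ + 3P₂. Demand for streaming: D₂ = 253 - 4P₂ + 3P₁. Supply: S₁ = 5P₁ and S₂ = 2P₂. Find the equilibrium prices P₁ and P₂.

Market 1: 164 - 3P₁ + 3P₂ = 5P₁ → 8P₁ - 3P₂ = 164.
Market 2: 6P₂ - 3P₁ = 253.
Eliminating P₂: 6×(1) + 3×(2) gives 39P₁ = 1743, so P₁ = 581/13.
Back-substitute into (2): P₂ = (253 + 3×581/13) / 6 = 2516/39.

P₁ = 581/13, P₂ = 2516/39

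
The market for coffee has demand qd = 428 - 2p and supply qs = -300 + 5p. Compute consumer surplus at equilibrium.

Equilibrium: 428 - 2p = -300 + 5p gives p* = 104, q* = 220.
Demand choke price (qd = 0): p = 214.
CS = ½(214 − 104)(220) = 12100.

Consumer surplus = 12100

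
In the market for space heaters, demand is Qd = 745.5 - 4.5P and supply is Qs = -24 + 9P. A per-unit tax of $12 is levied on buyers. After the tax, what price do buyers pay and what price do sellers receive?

Pre-tax equilibrium: P* = 57, Q* = 489.
Tax on buyers shifts demand to Qd = 745.5 − 4.5(P + 12) = 691.5 - 4.5P.
691.5 - 4.5P = -24 + 9P gives seller price Ps = 53; buyers pay Pb = 53 + 12 = 65.
New quantity: Q = 745.5 − 4.5(65) = 453.

Buyers pay $65, sellers receive $53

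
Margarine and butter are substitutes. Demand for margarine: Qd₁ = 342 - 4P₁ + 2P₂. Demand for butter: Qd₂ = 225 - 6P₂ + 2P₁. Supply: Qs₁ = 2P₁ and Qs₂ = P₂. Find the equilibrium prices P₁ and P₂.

Market 1: 342 - 4P₁ + 2P₂ = 2P₁ → 6P₁ - 2P₂ = 342.
Market 2: 7P₂ - 2P₁ = 225.
Eliminating P₂: 7×(1) + 2×(2) gives 38P₁ = 2844, so P₁ = 1422/19.
Back-substitute into (2): P₂ = (225 + 2×1422/19) / 7 = 1017/19.

P₁ = 1422/19, P₂ = 1017/19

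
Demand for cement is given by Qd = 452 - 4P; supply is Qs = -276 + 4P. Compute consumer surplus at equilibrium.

Equilibrium: 452 - 4P = -276 + 4P gives P* = 91, Q* = 88.
Demand choke price (Qd = 0): P = 113.
CS = ½(113 − 91)(88) = 968.

Consumer surplus = 968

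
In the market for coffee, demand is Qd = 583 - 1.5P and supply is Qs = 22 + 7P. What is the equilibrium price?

Set Qd = Qs: 583 - 1.5P = 22 + 7P.
561 = 8.5P, so P* = 66.
Q* = 583 − 1.5(66) = 484.

P* = 66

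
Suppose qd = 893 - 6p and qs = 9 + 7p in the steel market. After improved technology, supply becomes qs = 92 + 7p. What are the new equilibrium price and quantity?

p' = 801/13, q' = 6803/13

Original equilibrium: p* = 68, q* = 485.
New equilibrium: 893 - 6p = 92 + 7p, so 801 = 13p and p' = 801/13; q' = 893 − 6(801/13) = 6803/13.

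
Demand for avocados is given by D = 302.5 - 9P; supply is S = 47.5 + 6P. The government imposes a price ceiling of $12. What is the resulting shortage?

Shortage = 75

Equilibrium price would be P* = 17, so the ceiling at 12 binds.
At P = 12: D = 302.5 − 9(12) = 194.5, S = 47.5 + 6(12) = 119.5.
Shortage = 194.5 − 119.5 = 75.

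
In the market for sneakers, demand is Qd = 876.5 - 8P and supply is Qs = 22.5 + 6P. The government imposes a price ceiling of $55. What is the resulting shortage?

Equilibrium price would be P* = 61, so the ceiling at 55 binds.
At P = 55: Qd = 876.5 − 8(55) = 436.5, Qs = 22.5 + 6(55) = 352.5.
Shortage = 436.5 − 352.5 = 84.

Shortage = 84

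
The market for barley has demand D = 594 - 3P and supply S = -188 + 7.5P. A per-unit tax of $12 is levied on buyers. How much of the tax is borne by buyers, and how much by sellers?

Buyers bear 60/7, sellers bear 24/7

Pre-tax equilibrium: P* = 1564/21, Q* = 2594/7.
Tax on buyers shifts demand to D = 594 − 3(P + 12) = 558 - 3P.
558 - 3P = -188 + 7.5P gives seller price Ps = 1492/21; buyers pay Pb = 1492/21 + 12 = 1744/21.
New quantity: Q = 594 − 3(1744/21) = 2414/7.
Buyer burden = 1744/21 − 1564/21 = 60/7; seller burden = 1564/21 − 1492/21 = 24/7.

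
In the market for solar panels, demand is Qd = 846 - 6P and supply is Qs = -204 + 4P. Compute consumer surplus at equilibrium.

Consumer surplus = 3888

Equilibrium: 846 - 6P = -204 + 4P gives P* = 105, Q* = 216.
Demand choke price (Qd = 0): P = 141.
CS = ½(141 − 105)(216) = 3888.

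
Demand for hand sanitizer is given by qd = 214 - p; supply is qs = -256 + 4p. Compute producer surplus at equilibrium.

Producer surplus = 1800

Equilibrium: 214 - p = -256 + 4p gives p* = 94, q* = 120.
Supply starts at p = 64 (where qs = 0).
PS = ½(94 − 64)(120) = 1800.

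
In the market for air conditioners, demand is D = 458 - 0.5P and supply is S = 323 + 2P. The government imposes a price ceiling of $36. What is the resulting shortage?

Equilibrium price would be P* = 54, so the ceiling at 36 binds.
At P = 36: D = 458 − 0.5(36) = 440, S = 323 + 2(36) = 395.
Shortage = 440 − 395 = 45.

Shortage = 45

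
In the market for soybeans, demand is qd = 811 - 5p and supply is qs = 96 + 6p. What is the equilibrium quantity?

q* = 486

Set qd = qs: 811 - 5p = 96 + 6p.
715 = 11p, so p* = 65.
q* = 811 − 5(65) = 486.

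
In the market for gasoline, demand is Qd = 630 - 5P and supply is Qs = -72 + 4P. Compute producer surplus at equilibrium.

Producer surplus = 7200

Equilibrium: 630 - 5P = -72 + 4P gives P* = 78, Q* = 240.
Supply starts at P = 18 (where Qs = 0).
PS = ½(78 − 18)(240) = 7200.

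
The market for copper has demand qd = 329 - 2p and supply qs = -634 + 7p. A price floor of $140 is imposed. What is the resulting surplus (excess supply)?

Equilibrium price would be p* = 107, so the floor at 140 binds.
At p = 140: qd = 49, qs = 346.
Surplus = 346 − 49 = 297.

Surplus = 297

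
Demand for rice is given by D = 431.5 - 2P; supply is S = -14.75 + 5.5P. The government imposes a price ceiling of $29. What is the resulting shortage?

Shortage = 228.75

Equilibrium price would be P* = 59.5, so the ceiling at 29 binds.
At P = 29: D = 431.5 − 2(29) = 373.5, S = -14.75 + 5.5(29) = 144.75.
Shortage = 373.5 − 144.75 = 228.75.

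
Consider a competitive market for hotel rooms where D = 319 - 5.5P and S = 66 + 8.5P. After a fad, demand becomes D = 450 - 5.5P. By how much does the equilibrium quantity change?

ΔQ = 2227/28

Original equilibrium: P* = 253/14, Q* = 6149/28.
New equilibrium: 450 - 5.5P = 66 + 8.5P, so 384 = 14P and P' = 192/7; Q' = 450 − 5.5(192/7) = 2094/7.
Change in quantity: 2094/7 − 6149/28 = 2227/28.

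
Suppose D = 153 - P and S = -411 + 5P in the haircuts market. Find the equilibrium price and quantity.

P* = 94, Q* = 59

Set D = S: 153 - P = -411 + 5P.
564 = 6P, so P* = 94.
Q* = 153 − 1(94) = 59.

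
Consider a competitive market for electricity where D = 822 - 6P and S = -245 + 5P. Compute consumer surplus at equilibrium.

Consumer surplus = 4800

Equilibrium: 822 - 6P = -245 + 5P gives P* = 97, Q* = 240.
Demand choke price (D = 0): P = 137.
CS = ½(137 − 97)(240) = 4800.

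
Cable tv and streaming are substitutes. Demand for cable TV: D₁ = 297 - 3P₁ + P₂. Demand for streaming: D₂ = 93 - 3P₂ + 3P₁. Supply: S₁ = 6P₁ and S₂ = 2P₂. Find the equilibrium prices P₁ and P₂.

P₁ = 263/7, P₂ = 288/7

Market 1: 297 - 3P₁ + P₂ = 6P₁ → 9P₁ - P₂ = 297.
Market 2: 5P₂ - 3P₁ = 93.
Eliminating P₂: 5×(1) + 1×(2) gives 42P₁ = 1578, so P₁ = 263/7.
Back-substitute into (2): P₂ = (93 + 3×263/7) / 5 = 288/7.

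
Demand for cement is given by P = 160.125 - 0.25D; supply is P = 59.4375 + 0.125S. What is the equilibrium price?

P* = 93

Set the two price expressions equal: 160.125 - 0.25Q = 59.4375 + 0.125Q.
100.6875 = 0.375Q, so Q* = 268.5.
P* = 160.125 − (0.25)(268.5) = 93.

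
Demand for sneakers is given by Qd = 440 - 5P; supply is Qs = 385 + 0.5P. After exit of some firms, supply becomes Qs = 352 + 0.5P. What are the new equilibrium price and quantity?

Original equilibrium: P* = 10, Q* = 390.
New equilibrium: 440 - 5P = 352 + 0.5P, so 88 = 5.5P and P' = 16; Q' = 440 − 5(16) = 360.

P' = 16, Q' = 360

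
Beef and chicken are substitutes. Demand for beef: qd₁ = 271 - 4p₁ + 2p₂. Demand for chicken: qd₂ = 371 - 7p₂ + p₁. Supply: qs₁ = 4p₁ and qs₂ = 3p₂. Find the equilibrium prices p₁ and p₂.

Market 1: 271 - 4p₁ + 2p₂ = 4p₁ → 8p₁ - 2p₂ = 271.
Market 2: 10p₂ - p₁ = 371.
Eliminating p₂: 10×(1) + 2×(2) gives 78p₁ = 3452, so p₁ = 1726/39.
Back-substitute into (2): p₂ = (371 + 1×1726/39) / 10 = 3239/78.

p₁ = 1726/39, p₂ = 3239/78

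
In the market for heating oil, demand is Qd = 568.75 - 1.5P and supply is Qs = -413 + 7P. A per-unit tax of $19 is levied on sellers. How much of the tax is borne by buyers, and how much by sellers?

Buyers bear 266/17, sellers bear 57/17

Pre-tax equilibrium: P* = 115.5, Q* = 395.5.
Tax on sellers shifts supply to Qs = -413 + 7(P − 19) = -546 + 7P.
568.75 - 1.5P = -546 + 7P gives buyer price Pb = 4459/34; sellers receive Ps = 4459/34 − 19 = 3813/34.
New quantity: Q = 568.75 − 1.5(4459/34) = 12649/34.
Buyer burden = 4459/34 − 115.5 = 266/17; seller burden = 115.5 − 3813/34 = 57/17.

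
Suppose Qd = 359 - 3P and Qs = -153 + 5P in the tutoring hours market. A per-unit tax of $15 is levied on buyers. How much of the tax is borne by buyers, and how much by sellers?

Pre-tax equilibrium: P* = 64, Q* = 167.
Tax on buyers shifts demand to Qd = 359 − 3(P + 15) = 314 - 3P.
314 - 3P = -153 + 5P gives seller price Ps = 58.375; buyers pay Pb = 58.375 + 15 = 73.375.
New quantity: Q = 359 − 3(73.375) = 138.875.
Buyer burden = 73.375 − 64 = 9.375; seller burden = 64 − 58.375 = 5.625.

Buyers bear $9.375, sellers bear $5.625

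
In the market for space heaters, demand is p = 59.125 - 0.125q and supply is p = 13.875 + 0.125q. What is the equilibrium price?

p* = 36.5

Set the two price expressions equal: 59.125 - 0.125q = 13.875 + 0.125q.
45.25 = 0.25q, so q* = 181.
p* = 59.125 − (0.125)(181) = 36.5.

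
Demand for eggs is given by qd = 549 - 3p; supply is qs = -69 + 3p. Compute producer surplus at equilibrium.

Equilibrium: 549 - 3p = -69 + 3p gives p* = 103, q* = 240.
Supply starts at p = 23 (where qs = 0).
PS = ½(103 − 23)(240) = 9600.

Producer surplus = 9600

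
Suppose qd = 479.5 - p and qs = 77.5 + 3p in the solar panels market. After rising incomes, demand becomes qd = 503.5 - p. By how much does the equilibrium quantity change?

Δq = 18

Original equilibrium: p* = 100.5, q* = 379.
New equilibrium: 503.5 - p = 77.5 + 3p, so 426 = 4p and p' = 106.5; q' = 503.5 − 1(106.5) = 397.
Change in quantity: 397 − 379 = 18.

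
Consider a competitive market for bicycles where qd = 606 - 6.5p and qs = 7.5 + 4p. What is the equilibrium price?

p* = 57

Set qd = qs: 606 - 6.5p = 7.5 + 4p.
598.5 = 10.5p, so p* = 57.
q* = 606 − 6.5(57) = 235.5.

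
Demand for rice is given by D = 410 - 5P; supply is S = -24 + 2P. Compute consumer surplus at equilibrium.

Equilibrium: 410 - 5P = -24 + 2P gives P* = 62, Q* = 100.
Demand choke price (D = 0): P = 82.
CS = ½(82 − 62)(100) = 1000.

Consumer surplus = 1000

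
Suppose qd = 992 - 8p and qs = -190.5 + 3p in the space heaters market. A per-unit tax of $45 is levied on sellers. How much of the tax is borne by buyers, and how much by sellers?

Buyers bear 135/11, sellers bear 360/11

Pre-tax equilibrium: p* = 107.5, q* = 132.
Tax on sellers shifts supply to qs = -190.5 + 3(p − 45) = -325.5 + 3p.
992 - 8p = -325.5 + 3p gives buyer price pb = 2635/22; sellers receive ps = 2635/22 − 45 = 1645/22.
New quantity: q = 992 − 8(2635/22) = 372/11.
Buyer burden = 2635/22 − 107.5 = 135/11; seller burden = 107.5 − 1645/22 = 360/11.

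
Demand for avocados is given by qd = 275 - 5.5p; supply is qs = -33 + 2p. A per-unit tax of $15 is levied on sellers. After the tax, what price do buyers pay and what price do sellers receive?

Pre-tax equilibrium: p* = 616/15, q* = 737/15.
Tax on sellers shifts supply to qs = -33 + 2(p − 15) = -63 + 2p.
275 - 5.5p = -63 + 2p gives buyer price pb = 676/15; sellers receive ps = 676/15 − 15 = 451/15.
New quantity: q = 275 − 5.5(676/15) = 407/15.

Buyers pay 676/15, sellers receive 451/15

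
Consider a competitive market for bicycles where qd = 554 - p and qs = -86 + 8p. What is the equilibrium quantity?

q* = 4346/9

Set qd = qs: 554 - p = -86 + 8p.
640 = 9p, so p* = 640/9.
q* = 554 − 1(640/9) = 4346/9.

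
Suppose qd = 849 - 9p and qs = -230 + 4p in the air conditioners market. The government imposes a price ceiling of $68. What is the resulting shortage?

Equilibrium price would be p* = 83, so the ceiling at 68 binds.
At p = 68: qd = 849 − 9(68) = 237, qs = -230 + 4(68) = 42.
Shortage = 237 − 42 = 195.

Shortage = 195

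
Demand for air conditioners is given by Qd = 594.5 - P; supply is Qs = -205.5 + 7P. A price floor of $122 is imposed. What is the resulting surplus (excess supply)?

Equilibrium price would be P* = 100, so the floor at 122 binds.
At P = 122: Qd = 472.5, Qs = 648.5.
Surplus = 648.5 − 472.5 = 176.

Surplus = 176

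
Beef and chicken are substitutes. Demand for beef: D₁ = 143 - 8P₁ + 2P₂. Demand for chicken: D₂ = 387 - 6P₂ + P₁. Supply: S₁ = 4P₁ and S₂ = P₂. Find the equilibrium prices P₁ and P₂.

Market 1: 143 - 8P₁ + 2P₂ = 4P₁ → 12P₁ - 2P₂ = 143.
Market 2: 7P₂ - P₁ = 387.
Eliminating P₂: 7×(1) + 2×(2) gives 82P₁ = 1775, so P₁ = 1775/82.
Back-substitute into (2): P₂ = (387 + 1×1775/82) / 7 = 4787/82.

P₁ = 1775/82, P₂ = 4787/82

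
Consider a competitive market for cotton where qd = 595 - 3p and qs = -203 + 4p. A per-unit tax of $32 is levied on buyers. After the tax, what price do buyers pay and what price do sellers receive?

Buyers pay 926/7, sellers receive 702/7

Pre-tax equilibrium: p* = 114, q* = 253.
Tax on buyers shifts demand to qd = 595 − 3(p + 32) = 499 - 3p.
499 - 3p = -203 + 4p gives seller price ps = 702/7; buyers pay pb = 702/7 + 32 = 926/7.
New quantity: q = 595 − 3(926/7) = 1387/7.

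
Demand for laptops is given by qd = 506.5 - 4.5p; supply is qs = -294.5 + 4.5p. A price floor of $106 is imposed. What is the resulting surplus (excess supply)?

Equilibrium price would be p* = 89, so the floor at 106 binds.
At p = 106: qd = 29.5, qs = 182.5.
Surplus = 182.5 − 29.5 = 153.

Surplus = 153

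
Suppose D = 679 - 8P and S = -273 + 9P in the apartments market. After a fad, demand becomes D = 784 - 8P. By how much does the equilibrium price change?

ΔP = 105/17

Original equilibrium: P* = 56, Q* = 231.
New equilibrium: 784 - 8P = -273 + 9P, so 1057 = 17P and P' = 1057/17; Q' = 784 − 8(1057/17) = 4872/17.
Change in price: 1057/17 − 56 = 105/17.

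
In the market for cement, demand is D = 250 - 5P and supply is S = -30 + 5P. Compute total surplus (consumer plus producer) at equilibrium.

Equilibrium: 250 - 5P = -30 + 5P gives P* = 28, Q* = 110.
Demand choke price: P = 50; supply starts at P = 6.
CS = ½(50 − 28)(110) = 1210; PS = ½(28 − 6)(110) = 1210.

Total surplus = 2420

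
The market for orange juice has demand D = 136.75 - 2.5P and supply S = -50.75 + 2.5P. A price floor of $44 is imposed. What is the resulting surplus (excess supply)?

Surplus = 32.5

Equilibrium price would be P* = 37.5, so the floor at 44 binds.
At P = 44: D = 26.75, S = 59.25.
Surplus = 59.25 − 26.75 = 32.5.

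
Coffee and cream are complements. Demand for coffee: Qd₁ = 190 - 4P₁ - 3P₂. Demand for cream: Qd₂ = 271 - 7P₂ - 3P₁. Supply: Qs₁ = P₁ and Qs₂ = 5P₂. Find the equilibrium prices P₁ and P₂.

Market 1: 190 - 4P₁ - 3P₂ = P₁ → 5P₁ + 3P₂ = 190.
Market 2: 12P₂ + 3P₁ = 271.
Eliminating P₂: 12×(1) − 3×(2) gives 51P₁ = 1467, so P₁ = 489/17.
Back-substitute into (2): P₂ = (271 − 3×489/17) / 12 = 785/51.

P₁ = 489/17, P₂ = 785/51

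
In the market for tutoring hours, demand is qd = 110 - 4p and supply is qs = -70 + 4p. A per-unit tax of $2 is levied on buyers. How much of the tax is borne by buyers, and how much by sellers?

Pre-tax equilibrium: p* = 22.5, q* = 20.
Tax on buyers shifts demand to qd = 110 − 4(p + 2) = 102 - 4p.
102 - 4p = -70 + 4p gives seller price ps = 21.5; buyers pay pb = 21.5 + 2 = 23.5.
New quantity: q = 110 − 4(23.5) = 16.
Buyer burden = 23.5 − 22.5 = 1; seller burden = 22.5 − 21.5 = 1.

Buyers bear $1, sellers bear $1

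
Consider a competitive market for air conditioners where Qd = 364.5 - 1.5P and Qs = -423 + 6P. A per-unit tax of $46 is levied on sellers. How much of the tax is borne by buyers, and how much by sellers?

Pre-tax equilibrium: P* = 105, Q* = 207.
Tax on sellers shifts supply to Qs = -423 + 6(P − 46) = -699 + 6P.
364.5 - 1.5P = -699 + 6P gives buyer price Pb = 141.8; sellers receive Ps = 141.8 − 46 = 95.8.
New quantity: Q = 364.5 − 1.5(141.8) = 151.8.
Buyer burden = 141.8 − 105 = 36.8; seller burden = 105 − 95.8 = 9.2.

Buyers bear $36.8, sellers bear $9.2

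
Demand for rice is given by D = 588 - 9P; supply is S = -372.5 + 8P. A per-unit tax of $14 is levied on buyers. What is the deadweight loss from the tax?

Deadweight loss = 7056/17

Pre-tax equilibrium: P* = 56.5, Q* = 79.5.
Tax on buyers shifts demand to D = 588 − 9(P + 14) = 462 - 9P.
462 - 9P = -372.5 + 8P gives seller price Ps = 1669/34; buyers pay Pb = 1669/34 + 14 = 2145/34.
New quantity: Q = 588 − 9(2145/34) = 687/34.
DWL = ½ × 14 × (79.5 − 687/34) = 7056/17.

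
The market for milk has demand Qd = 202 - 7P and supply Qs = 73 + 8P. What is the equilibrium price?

Set Qd = Qs: 202 - 7P = 73 + 8P.
129 = 15P, so P* = 8.6.
Q* = 202 − 7(8.6) = 141.8.

P* = 8.6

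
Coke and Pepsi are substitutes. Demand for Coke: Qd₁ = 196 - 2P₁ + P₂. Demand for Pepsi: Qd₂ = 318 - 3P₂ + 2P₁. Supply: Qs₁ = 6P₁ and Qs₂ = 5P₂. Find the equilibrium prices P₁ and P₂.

Market 1: 196 - 2P₁ + P₂ = 6P₁ → 8P₁ - P₂ = 196.
Market 2: 8P₂ - 2P₁ = 318.
Eliminating P₂: 8×(1) + 1×(2) gives 62P₁ = 1886, so P₁ = 943/31.
Back-substitute into (2): P₂ = (318 + 2×943/31) / 8 = 1468/31.

P₁ = 943/31, P₂ = 1468/31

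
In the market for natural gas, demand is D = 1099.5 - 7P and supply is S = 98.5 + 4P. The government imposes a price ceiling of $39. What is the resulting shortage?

Shortage = 572

Equilibrium price would be P* = 91, so the ceiling at 39 binds.
At P = 39: D = 1099.5 − 7(39) = 826.5, S = 98.5 + 4(39) = 254.5.
Shortage = 826.5 − 254.5 = 572.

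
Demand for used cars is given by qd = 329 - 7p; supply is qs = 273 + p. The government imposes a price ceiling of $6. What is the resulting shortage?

Equilibrium price would be p* = 7, so the ceiling at 6 binds.
At p = 6: qd = 329 − 7(6) = 287, qs = 273 + 1(6) = 279.
Shortage = 287 − 279 = 8.

Shortage = 8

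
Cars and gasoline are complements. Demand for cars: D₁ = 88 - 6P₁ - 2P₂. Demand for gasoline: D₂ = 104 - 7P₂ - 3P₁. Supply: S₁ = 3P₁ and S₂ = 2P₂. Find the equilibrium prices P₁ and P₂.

Market 1: 88 - 6P₁ - 2P₂ = 3P₁ → 9P₁ + 2P₂ = 88.
Market 2: 9P₂ + 3P₁ = 104.
Eliminating P₂: 9×(1) − 2×(2) gives 75P₁ = 584, so P₁ = 584/75.
Back-substitute into (2): P₂ = (104 − 3×584/75) / 9 = 8.96.

P₁ = 584/75, P₂ = 8.96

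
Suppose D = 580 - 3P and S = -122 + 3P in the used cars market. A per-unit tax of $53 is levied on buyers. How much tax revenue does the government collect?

Pre-tax equilibrium: P* = 117, Q* = 229.
Tax on buyers shifts demand to D = 580 − 3(P + 53) = 421 - 3P.
421 - 3P = -122 + 3P gives seller price Ps = 90.5; buyers pay Pb = 90.5 + 53 = 143.5.
New quantity: Q = 580 − 3(143.5) = 149.5.
Revenue = 53 × 149.5 = 7923.5.

Tax revenue = 7923.5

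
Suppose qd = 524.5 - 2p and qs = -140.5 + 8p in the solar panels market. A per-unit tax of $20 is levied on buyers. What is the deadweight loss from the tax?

Pre-tax equilibrium: p* = 66.5, q* = 391.5.
Tax on buyers shifts demand to qd = 524.5 − 2(p + 20) = 484.5 - 2p.
484.5 - 2p = -140.5 + 8p gives seller price ps = 62.5; buyers pay pb = 62.5 + 20 = 82.5.
New quantity: q = 524.5 − 2(82.5) = 359.5.
DWL = ½ × 20 × (391.5 − 359.5) = 320.

Deadweight loss = 320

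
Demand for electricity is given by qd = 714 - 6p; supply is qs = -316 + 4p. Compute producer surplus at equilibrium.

Producer surplus = 1152

Equilibrium: 714 - 6p = -316 + 4p gives p* = 103, q* = 96.
Supply starts at p = 79 (where qs = 0).
PS = ½(103 − 79)(96) = 1152.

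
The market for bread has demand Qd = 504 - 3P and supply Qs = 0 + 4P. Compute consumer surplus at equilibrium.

Consumer surplus = 13824

Equilibrium: 504 - 3P = 0 + 4P gives P* = 72, Q* = 288.
Demand choke price (Qd = 0): P = 168.
CS = ½(168 − 72)(288) = 13824.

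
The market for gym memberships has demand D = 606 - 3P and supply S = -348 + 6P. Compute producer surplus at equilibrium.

Equilibrium: 606 - 3P = -348 + 6P gives P* = 106, Q* = 288.
Supply starts at P = 58 (where S = 0).
PS = ½(106 − 58)(288) = 6912.

Producer surplus = 6912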